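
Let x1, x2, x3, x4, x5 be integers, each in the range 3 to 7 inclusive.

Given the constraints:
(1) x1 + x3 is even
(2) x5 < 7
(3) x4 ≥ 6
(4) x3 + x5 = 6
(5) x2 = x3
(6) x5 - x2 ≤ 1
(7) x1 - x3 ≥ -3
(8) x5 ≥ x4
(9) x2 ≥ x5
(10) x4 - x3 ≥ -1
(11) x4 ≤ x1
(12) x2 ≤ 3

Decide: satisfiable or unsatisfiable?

From constraints 3 and 8: x5 ≥ x4 and x4 ≥ 6, so x5 ≥ 6. From constraints 9 and 12: x5 ≤ x2 and x2 ≤ 3, so x5 ≤ 3. But 3 < 6, so no value of x5 works.

Unsatisfiable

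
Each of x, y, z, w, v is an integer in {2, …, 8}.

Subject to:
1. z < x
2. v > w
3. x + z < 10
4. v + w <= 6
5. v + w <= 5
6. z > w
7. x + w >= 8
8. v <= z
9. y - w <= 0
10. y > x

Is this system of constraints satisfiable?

Unsatisfiable

Constraints 1, 2, 8, 9, and 10 give y ≤ w, w < v, v ≤ z, z < x, x < y. Chaining: y ≤ w < v ≤ z < x < y, which forces y < y — impossible.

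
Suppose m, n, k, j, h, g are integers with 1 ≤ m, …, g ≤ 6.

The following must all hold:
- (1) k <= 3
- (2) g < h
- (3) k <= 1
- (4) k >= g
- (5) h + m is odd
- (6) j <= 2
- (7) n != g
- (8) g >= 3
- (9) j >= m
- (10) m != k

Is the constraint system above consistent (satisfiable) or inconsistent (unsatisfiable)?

Unsatisfiable

From constraint 8: g ≥ 3. From constraints 3 and 4: g ≤ k and k ≤ 1, so g ≤ 1. But 1 < 3, so no value of g works.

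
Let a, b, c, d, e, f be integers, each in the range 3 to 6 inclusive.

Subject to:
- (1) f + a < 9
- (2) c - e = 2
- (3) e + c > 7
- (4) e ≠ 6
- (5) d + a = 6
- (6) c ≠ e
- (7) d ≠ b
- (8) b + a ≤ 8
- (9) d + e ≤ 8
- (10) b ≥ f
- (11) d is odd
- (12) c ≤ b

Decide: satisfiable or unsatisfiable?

Satisfiable

The assignment a = 3, b = 5, c = 5, d = 3, e = 3, f = 4 works:
  constraint 1 holds since f + a = 7.
  constraint 2 holds since c - e = 2.
  constraint 3 holds since e + c = 8.
The rest check out directly.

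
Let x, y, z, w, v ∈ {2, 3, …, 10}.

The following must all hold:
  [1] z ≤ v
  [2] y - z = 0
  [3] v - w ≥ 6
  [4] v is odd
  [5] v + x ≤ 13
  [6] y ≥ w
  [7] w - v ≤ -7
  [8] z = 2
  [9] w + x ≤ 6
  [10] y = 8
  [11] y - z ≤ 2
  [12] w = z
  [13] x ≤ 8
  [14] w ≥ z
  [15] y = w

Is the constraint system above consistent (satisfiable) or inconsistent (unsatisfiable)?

Constraint 10 fixes y = 8 and constraint 8 fixes z = 2. Constraints 12 and 15 give y = w = z, so y = z. But 8 ≠ 2 — contradiction.

Unsatisfiable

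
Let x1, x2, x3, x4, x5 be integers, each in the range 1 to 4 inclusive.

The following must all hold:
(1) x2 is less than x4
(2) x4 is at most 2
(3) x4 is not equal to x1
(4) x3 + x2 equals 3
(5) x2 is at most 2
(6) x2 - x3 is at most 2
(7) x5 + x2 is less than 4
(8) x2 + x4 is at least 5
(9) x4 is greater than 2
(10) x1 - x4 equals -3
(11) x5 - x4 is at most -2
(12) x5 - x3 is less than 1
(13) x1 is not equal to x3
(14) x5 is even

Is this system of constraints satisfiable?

From constraint 5: x2 ≤ 2. From constraint 2: x4 ≤ 2. Hence x2 + x4 ≤ 4. But constraint 8 requires x2 + x4 ≥ 5, and 5 > 4. Contradiction.

Unsatisfiable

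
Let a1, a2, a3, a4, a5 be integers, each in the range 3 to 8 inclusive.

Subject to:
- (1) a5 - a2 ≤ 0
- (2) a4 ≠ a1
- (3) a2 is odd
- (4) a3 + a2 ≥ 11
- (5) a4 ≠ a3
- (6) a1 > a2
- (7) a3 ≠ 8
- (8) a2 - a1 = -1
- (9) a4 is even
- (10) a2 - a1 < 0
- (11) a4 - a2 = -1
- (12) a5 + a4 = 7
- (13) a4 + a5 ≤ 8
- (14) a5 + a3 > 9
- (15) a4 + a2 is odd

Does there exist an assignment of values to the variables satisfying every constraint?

One satisfying assignment is a1 = 6, a2 = 5, a3 = 7, a4 = 4, a5 = 3.
For the less obvious constraints — constraint 1: a5 - a2 = -2; constraint 4: a3 + a2 = 12 — and the others hold by inspection.

Satisfiable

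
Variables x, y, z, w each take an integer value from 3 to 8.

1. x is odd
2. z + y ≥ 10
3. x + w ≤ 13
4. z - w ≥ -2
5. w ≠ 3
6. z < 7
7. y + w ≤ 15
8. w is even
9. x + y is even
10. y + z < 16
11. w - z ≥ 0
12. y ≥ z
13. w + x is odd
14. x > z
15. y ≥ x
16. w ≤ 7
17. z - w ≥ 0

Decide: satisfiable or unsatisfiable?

Setting (x, y, z, w) = (7, 7, 6, 6) satisfies everything: constraint 2: z + y = 13; constraint 3: x + w = 13; constraint 4: z - w = 0, and the others follow.

Satisfiable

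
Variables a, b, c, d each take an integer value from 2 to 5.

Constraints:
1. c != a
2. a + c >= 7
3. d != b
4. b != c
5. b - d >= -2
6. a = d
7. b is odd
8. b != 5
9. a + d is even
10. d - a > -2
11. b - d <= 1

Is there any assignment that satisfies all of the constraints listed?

Satisfiable

The assignment a = 5, b = 3, c = 4, d = 5 works:
  constraint 2 holds since a + c = 9.
  constraint 5 holds since b - d = -2.
The rest check out directly.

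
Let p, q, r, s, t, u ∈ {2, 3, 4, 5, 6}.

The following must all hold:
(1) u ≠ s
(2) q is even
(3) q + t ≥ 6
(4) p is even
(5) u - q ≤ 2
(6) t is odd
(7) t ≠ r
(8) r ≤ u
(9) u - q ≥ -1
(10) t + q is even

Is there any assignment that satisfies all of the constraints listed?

Unsatisfiable

Constraint 6 makes t odd and constraint 2 makes q even, so t + q must be odd. Constraint 10 says t + q is even — contradiction.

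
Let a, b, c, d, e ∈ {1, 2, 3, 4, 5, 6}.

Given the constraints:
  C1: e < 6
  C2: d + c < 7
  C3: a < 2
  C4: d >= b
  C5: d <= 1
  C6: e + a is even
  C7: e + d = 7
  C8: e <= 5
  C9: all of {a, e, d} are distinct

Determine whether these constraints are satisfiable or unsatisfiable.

From constraint 8: e ≤ 5. From constraint 5: d ≤ 1. Hence e + d ≤ 6. But constraint 7 requires e + d = 7, and 7 > 6. Contradiction.

Unsatisfiable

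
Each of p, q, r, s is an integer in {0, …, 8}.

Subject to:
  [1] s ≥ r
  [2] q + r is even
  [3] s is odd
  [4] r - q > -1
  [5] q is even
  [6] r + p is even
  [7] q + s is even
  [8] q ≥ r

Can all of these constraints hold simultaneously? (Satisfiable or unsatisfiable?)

Constraint 5 makes q even and constraint 3 makes s odd, so q + s must be odd. Constraint 7 says q + s is even — contradiction.

Unsatisfiable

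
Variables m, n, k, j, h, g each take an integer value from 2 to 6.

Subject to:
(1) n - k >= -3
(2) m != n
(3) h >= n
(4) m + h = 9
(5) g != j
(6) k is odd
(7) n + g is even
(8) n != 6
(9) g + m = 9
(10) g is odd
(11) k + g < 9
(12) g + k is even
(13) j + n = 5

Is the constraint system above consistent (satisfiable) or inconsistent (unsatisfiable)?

Try m = 6, n = 3, k = 3, j = 2, h = 3, g = 3.
Check constraint 1: n - k = 0; constraint 4: m + h = 9; constraint 9: g + m = 9. The remaining constraints are straightforward to verify.

Satisfiable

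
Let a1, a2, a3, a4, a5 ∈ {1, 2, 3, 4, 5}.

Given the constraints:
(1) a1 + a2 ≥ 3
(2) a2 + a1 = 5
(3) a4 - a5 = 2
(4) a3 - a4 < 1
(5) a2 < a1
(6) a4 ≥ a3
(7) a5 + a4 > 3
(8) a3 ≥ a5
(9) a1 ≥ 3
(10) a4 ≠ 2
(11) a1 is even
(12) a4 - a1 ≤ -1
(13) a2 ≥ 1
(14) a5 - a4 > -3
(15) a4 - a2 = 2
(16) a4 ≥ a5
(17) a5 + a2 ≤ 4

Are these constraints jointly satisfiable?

Satisfiable

Setting (a1, a2, a3, a4, a5) = (4, 1, 2, 3, 1) satisfies everything: constraint 1: a1 + a2 = 5; constraint 2: a2 + a1 = 5, and the others follow.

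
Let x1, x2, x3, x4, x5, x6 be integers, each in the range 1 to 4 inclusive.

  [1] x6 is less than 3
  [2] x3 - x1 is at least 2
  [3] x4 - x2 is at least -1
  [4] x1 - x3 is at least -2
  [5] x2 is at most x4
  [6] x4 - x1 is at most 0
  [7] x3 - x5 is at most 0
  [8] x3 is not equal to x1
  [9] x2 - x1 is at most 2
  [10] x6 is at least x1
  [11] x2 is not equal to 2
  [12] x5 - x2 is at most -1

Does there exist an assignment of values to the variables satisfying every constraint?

Unsatisfiable

Constraints 2, 3, 6, 7, and 12 give x1 − x4 ≥ 0, x4 − x2 ≥ -1, x2 − x5 ≥ 1, x5 − x3 ≥ 0, x3 − x1 ≥ 2.
Adding all 5 inequalities: the left sides telescope to 0, and the right sides sum to 0 + (-1) + 1 + 0 + 2 = 2. So 0 ≥ 2, which is false.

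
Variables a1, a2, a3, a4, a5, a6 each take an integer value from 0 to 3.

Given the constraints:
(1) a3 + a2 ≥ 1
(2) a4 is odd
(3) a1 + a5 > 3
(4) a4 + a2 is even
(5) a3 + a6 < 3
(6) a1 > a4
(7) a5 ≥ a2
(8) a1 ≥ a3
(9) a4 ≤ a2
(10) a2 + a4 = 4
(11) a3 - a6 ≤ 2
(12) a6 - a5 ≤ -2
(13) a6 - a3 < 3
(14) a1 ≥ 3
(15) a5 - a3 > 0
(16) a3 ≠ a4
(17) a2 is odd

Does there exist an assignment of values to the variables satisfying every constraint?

Satisfiable

Setting (a1, a2, a3, a4, a5, a6) = (3, 3, 0, 1, 3, 1) satisfies everything: constraint 1: a3 + a2 = 3; constraint 3: a1 + a5 = 6; constraint 5: a3 + a6 = 1, and the others follow.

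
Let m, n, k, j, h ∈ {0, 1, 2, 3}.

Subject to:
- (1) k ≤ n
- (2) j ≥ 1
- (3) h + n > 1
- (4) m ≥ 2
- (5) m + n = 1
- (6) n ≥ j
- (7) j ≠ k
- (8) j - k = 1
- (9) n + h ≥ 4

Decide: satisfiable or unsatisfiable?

Unsatisfiable

From constraint 4: m ≥ 2. From constraints 2 and 6: n ≥ j ≥ 1. Hence m + n ≥ 3. But constraint 5 requires m + n = 1, and 1 < 3. Contradiction.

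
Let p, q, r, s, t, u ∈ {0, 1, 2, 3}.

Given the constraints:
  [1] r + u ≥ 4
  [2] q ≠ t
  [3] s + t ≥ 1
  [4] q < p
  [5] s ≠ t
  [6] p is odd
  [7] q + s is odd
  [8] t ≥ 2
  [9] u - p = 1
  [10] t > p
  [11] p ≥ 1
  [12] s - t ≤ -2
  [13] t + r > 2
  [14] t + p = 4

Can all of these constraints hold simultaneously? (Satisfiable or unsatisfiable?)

Setting (p, q, r, s, t, u) = (1, 0, 2, 1, 3, 2) satisfies everything: constraint 1: r + u = 4; constraint 3: s + t = 4; constraint 9: u - p = 1, and the others follow.

Satisfiable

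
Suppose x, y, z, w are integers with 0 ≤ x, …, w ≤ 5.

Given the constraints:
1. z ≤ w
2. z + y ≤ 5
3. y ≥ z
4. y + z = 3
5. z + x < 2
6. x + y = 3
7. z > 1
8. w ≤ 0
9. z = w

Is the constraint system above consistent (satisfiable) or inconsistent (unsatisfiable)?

From constraint 7: z ≥ 2. From constraints 1 and 8: z ≤ w and w ≤ 0, so z ≤ 0. But 0 < 2, so no value of z works.

Unsatisfiable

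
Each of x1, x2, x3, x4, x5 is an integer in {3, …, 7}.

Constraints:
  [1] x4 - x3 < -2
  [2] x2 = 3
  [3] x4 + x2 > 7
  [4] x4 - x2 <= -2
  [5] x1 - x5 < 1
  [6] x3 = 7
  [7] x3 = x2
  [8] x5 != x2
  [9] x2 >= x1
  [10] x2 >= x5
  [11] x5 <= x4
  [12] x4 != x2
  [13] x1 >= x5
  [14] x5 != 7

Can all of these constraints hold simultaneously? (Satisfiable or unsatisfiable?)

Unsatisfiable

Constraint 6 fixes x3 = 7 and constraint 2 fixes x2 = 3, but constraint 7 requires x3 = x2. Since 7 ≠ 3, contradiction.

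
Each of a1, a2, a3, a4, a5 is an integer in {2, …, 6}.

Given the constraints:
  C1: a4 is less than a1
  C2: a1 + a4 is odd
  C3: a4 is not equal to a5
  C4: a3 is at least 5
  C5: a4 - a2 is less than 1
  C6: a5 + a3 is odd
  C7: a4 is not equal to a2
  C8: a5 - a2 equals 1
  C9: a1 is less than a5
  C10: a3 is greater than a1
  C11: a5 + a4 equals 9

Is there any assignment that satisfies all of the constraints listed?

Satisfiable

Try a1 = 4, a2 = 5, a3 = 5, a4 = 3, a5 = 6.
Check constraint 5: a4 - a2 = -2; constraint 8: a5 - a2 = 1. The remaining constraints are straightforward to verify.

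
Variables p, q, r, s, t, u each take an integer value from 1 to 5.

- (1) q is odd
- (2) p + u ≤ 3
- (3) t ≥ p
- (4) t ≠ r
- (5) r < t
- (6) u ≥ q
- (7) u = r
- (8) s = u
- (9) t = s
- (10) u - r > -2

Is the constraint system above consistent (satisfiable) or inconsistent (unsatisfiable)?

Unsatisfiable

From constraints 7, 8, and 9, t = s = u = r, so t = r. But constraint 4 says t ≠ r. Contradiction.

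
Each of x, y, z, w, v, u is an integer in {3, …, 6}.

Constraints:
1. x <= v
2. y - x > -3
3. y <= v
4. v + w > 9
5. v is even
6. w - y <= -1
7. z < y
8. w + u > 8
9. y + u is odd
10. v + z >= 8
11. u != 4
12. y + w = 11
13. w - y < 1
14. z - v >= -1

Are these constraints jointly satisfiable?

One satisfying assignment is x = 6, y = 6, z = 5, w = 5, v = 6, u = 5.
For the less obvious constraints — constraint 2: y - x = 0; constraint 4: v + w = 11 — and the others hold by inspection.

Satisfiable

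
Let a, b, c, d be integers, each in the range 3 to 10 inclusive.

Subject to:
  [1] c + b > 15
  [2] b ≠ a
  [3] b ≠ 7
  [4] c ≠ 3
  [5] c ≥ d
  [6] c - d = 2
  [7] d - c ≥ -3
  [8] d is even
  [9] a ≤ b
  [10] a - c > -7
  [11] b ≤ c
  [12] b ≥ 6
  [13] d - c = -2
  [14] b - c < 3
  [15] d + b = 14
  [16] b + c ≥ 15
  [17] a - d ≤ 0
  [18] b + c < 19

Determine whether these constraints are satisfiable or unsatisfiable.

The assignment a = 4, b = 8, c = 8, d = 6 works:
  constraint 1 holds since c + b = 16.
  constraint 6 holds since c - d = 2.
  constraint 7 holds since d - c = -2.
The rest check out directly.

Satisfiable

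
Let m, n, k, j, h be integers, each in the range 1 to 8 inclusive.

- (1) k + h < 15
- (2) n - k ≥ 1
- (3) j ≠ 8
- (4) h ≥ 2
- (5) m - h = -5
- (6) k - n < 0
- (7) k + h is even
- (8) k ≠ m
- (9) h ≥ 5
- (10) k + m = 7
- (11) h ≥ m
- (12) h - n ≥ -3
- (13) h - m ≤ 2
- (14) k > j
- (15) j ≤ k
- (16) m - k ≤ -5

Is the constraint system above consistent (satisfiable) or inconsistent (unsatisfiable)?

Constraints 2, 12, 13, and 16 give m − h ≥ -2, h − n ≥ -3, n − k ≥ 1, k − m ≥ 5.
Adding all 4 inequalities: the left sides telescope to 0, and the right sides sum to (-2) + (-3) + 1 + 5 = 1. So 0 ≥ 1, which is false.

Unsatisfiable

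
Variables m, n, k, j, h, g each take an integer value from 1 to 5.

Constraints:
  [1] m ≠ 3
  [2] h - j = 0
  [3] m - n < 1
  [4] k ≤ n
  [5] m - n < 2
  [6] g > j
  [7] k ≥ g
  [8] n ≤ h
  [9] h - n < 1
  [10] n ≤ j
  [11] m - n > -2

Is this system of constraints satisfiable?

Unsatisfiable

Constraints 4, 6, 7, and 10 give g ≤ k, k ≤ n, n ≤ j, j < g. Chaining: g ≤ k ≤ n ≤ j < g, which forces g < g — impossible.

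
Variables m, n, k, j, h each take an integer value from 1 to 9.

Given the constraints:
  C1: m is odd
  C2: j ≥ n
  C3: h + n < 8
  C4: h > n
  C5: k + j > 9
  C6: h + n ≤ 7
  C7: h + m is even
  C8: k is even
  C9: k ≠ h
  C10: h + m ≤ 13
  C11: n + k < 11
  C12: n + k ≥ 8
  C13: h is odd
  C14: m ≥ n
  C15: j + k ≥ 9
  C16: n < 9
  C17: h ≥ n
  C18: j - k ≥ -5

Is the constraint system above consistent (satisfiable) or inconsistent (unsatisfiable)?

Take m = 7, n = 1, k = 8, j = 3, h = 5. Then constraint 3: h + n = 6; constraint 5: k + j = 11, and every other listed constraint is also met.

Satisfiable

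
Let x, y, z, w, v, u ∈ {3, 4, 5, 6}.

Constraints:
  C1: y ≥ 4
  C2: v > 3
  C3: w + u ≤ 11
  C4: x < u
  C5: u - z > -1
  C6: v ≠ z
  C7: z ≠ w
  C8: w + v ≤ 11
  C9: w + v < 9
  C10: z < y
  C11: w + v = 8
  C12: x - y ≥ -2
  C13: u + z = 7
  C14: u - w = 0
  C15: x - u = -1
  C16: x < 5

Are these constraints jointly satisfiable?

Take x = 3, y = 4, z = 3, w = 4, v = 4, u = 4. Then constraint 3: w + u = 8; constraint 5: u - z = 1, and every other listed constraint is also met.

Satisfiable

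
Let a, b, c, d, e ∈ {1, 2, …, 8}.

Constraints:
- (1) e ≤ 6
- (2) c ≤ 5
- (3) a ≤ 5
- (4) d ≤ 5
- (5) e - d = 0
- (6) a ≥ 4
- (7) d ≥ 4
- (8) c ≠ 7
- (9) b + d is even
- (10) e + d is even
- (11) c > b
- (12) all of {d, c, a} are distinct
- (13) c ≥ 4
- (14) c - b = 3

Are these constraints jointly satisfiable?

Constraints 2, 3, 4, 6, 7, and 13 confine each of d, c, a to the 2 values {4, 5}.
Constraint 12 requires all 3 of them to be distinct, but only 2 values are available — impossible by the pigeonhole principle.

Unsatisfiable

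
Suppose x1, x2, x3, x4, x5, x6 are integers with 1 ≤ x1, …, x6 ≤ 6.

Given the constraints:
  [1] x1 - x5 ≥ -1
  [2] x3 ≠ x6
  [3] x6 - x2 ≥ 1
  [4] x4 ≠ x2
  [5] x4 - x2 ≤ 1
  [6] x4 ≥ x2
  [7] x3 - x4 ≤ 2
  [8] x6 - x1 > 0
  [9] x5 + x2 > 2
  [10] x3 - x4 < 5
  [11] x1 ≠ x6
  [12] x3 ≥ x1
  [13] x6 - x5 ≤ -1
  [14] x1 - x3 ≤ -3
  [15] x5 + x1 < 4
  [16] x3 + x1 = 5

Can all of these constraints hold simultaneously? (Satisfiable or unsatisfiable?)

Unsatisfiable

Constraints 1, 3, 5, 7, 13, and 14 give x4 − x3 ≥ -2, x3 − x1 ≥ 3, x1 − x5 ≥ -1, x5 − x6 ≥ 1, x6 − x2 ≥ 1, x2 − x4 ≥ -1.
Adding all 6 inequalities: the left sides telescope to 0, and the right sides sum to (-2) + 3 + (-1) + 1 + 1 + (-1) = 1. So 0 ≥ 1, which is false.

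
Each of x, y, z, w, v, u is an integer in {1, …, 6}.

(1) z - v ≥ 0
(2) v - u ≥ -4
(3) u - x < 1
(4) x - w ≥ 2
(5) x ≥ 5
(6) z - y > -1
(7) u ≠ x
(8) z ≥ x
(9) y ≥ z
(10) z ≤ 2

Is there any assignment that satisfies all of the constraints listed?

From constraints 5 and 8: z ≥ x and x ≥ 5, so z ≥ 5. From constraint 10: z ≤ 2. But 2 < 5, so no value of z works.

Unsatisfiable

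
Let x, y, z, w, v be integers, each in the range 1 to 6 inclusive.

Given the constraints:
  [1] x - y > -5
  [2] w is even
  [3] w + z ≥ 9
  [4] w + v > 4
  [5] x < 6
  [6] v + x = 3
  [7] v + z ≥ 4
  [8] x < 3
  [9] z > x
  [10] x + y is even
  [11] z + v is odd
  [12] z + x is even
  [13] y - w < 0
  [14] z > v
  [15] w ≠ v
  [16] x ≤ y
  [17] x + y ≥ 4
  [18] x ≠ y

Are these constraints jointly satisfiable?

Satisfiable

Setting (x, y, z, w, v) = (2, 4, 4, 6, 1) satisfies everything: constraint 1: x - y = -2; constraint 3: w + z = 10, and the others follow.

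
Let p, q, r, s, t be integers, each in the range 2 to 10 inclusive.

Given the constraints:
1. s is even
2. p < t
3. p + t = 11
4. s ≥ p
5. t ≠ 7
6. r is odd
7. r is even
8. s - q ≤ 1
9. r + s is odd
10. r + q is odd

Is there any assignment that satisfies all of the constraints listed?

Constraint 7 makes r even and constraint 1 makes s even, so r + s must be even. Constraint 9 says r + s is odd — contradiction.

Unsatisfiable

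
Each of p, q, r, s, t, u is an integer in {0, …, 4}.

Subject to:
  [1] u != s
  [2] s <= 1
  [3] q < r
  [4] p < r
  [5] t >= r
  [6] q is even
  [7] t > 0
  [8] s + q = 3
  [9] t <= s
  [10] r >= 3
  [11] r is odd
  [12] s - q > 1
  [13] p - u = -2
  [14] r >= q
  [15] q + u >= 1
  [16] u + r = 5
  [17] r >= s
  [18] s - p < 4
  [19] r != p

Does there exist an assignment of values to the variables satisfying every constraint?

From constraints 5 and 10: t ≥ r and r ≥ 3, so t ≥ 3. From constraints 2 and 9: t ≤ s and s ≤ 1, so t ≤ 1. But 1 < 3, so no value of t works.

Unsatisfiable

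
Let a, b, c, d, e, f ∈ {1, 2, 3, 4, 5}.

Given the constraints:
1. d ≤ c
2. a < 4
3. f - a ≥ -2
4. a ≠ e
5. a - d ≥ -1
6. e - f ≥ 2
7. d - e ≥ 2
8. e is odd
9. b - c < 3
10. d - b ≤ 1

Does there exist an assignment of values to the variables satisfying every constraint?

Unsatisfiable

Constraints 3, 5, 6, and 7 give f − a ≥ -2, a − d ≥ -1, d − e ≥ 2, e − f ≥ 2.
Adding all 4 inequalities: the left sides telescope to 0, and the right sides sum to (-2) + (-1) + 2 + 2 = 1. So 0 ≥ 1, which is false.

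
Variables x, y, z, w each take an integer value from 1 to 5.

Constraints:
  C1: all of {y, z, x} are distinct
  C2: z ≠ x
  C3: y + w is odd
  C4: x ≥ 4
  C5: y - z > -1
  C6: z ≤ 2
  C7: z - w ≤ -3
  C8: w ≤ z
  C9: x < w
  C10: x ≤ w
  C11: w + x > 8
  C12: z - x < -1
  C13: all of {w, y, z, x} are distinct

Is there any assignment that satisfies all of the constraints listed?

From constraints 4 and 10: w ≥ x and x ≥ 4, so w ≥ 4. From constraints 6 and 8: w ≤ z and z ≤ 2, so w ≤ 2. But 2 < 4, so no value of w works.

Unsatisfiable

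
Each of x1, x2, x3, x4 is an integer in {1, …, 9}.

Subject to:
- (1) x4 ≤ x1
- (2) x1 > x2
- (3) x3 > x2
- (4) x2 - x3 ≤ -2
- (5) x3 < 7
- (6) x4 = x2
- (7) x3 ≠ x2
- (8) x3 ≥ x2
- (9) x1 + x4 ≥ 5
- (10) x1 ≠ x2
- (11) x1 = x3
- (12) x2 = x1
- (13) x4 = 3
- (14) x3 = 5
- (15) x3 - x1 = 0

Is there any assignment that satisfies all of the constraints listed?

Constraint 13 fixes x4 = 3 and constraint 14 fixes x3 = 5. Constraints 6, 11, and 12 give x4 = x2 = x1 = x3, so x4 = x3. But 3 ≠ 5 — contradiction.

Unsatisfiable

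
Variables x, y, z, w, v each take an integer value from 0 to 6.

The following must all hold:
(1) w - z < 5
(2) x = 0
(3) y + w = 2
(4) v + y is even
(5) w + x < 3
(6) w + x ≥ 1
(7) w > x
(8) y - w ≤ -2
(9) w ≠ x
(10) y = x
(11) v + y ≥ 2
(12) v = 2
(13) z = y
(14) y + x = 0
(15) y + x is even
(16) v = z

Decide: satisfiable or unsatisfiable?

Constraint 12 fixes v = 2 and constraint 2 fixes x = 0. Constraints 10, 13, and 16 give v = z = y = x, so v = x. But 2 ≠ 0 — contradiction.

Unsatisfiable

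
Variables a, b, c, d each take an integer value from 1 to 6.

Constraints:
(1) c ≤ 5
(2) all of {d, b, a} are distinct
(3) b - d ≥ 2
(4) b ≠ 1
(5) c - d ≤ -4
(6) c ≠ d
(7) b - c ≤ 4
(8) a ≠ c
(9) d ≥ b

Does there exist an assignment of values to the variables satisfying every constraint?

Unsatisfiable

Constraints 3, 5, and 7 give c − b ≥ -4, b − d ≥ 2, d − c ≥ 4.
Adding all 3 inequalities: the left sides telescope to 0, and the right sides sum to (-4) + 2 + 4 = 2. So 0 ≥ 2, which is false.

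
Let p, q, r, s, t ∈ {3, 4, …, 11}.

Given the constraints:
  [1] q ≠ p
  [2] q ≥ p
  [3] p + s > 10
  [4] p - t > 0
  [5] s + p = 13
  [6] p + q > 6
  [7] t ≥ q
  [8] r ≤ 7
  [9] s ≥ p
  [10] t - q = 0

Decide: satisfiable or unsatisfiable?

Unsatisfiable

Constraints 2, 4, and 7 give q ≤ t, t < p, p ≤ q. Chaining: q ≤ t < p ≤ q, which forces q < q — impossible.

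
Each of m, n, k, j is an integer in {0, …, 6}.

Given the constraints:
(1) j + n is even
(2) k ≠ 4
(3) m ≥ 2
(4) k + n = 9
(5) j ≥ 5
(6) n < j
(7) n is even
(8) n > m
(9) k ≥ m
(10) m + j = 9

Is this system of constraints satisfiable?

The assignment m = 3, n = 4, k = 5, j = 6 works:
  constraint 4 holds since k + n = 9.
  constraint 10 holds since m + j = 9.
The rest check out directly.

Satisfiable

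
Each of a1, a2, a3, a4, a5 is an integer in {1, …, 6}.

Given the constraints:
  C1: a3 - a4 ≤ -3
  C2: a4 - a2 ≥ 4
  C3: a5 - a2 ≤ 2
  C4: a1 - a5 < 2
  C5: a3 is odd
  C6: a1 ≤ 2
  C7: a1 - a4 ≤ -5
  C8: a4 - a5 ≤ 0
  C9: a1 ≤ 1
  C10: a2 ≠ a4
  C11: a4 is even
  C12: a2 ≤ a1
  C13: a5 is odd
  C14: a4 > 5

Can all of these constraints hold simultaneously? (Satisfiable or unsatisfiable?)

Constraints 2, 3, and 8 give a2 − a5 ≥ -2, a5 − a4 ≥ 0, a4 − a2 ≥ 4.
Adding all 3 inequalities: the left sides telescope to 0, and the right sides sum to (-2) + 0 + 4 = 2. So 0 ≥ 2, which is false.

Unsatisfiable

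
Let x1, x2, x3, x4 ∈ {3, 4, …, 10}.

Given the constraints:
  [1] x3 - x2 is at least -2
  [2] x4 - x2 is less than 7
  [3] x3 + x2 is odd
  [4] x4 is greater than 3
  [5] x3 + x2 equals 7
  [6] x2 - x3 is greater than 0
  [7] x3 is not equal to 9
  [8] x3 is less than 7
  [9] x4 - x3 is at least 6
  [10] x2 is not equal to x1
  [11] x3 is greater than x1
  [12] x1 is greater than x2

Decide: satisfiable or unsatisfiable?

Constraints 6, 11, and 12 give x3 < x2, x2 < x1, x1 < x3. Chaining: x3 < x2 < x1 < x3, which forces x3 < x3 — impossible.

Unsatisfiable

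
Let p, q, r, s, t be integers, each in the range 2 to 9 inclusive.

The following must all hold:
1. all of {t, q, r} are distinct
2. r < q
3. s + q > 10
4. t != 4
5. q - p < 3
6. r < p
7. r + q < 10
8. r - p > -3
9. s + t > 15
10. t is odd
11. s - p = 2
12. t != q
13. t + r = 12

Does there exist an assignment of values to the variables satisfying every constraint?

Satisfiable

Setting (p, q, r, s, t) = (5, 6, 3, 7, 9) satisfies everything: constraint 3: s + q = 13; constraint 5: q - p = 1, and the others follow.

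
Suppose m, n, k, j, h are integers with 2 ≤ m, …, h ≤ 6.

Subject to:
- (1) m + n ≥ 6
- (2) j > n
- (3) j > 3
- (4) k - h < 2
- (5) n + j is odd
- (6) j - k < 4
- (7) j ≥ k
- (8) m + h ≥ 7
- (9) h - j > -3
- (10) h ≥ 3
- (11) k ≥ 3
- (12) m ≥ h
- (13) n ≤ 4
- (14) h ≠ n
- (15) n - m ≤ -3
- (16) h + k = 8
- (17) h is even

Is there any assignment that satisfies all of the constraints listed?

Satisfiable

Take m = 6, n = 2, k = 4, j = 5, h = 4. Then constraint 1: m + n = 8; constraint 4: k - h = 0; constraint 6: j - k = 1, and every other listed constraint is also met.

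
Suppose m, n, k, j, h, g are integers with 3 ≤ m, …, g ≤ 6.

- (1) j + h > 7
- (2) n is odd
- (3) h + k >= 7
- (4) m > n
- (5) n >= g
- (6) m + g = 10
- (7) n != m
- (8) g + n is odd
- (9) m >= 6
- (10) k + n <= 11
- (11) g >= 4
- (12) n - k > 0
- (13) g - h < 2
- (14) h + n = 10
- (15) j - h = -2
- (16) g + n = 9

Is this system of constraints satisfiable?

Satisfiable

Try m = 6, n = 5, k = 3, j = 3, h = 5, g = 4.
Check constraint 1: j + h = 8; constraint 3: h + k = 8; constraint 6: m + g = 10. The remaining constraints are straightforward to verify.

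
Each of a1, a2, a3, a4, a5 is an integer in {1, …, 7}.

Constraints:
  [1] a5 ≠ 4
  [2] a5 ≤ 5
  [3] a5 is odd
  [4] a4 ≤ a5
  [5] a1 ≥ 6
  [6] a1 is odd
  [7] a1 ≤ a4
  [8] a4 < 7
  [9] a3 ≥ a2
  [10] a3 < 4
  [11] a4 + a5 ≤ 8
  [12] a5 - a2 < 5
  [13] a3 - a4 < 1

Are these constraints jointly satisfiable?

From constraints 5 and 7: a4 ≥ a1 and a1 ≥ 6, so a4 ≥ 6. From constraints 2 and 4: a4 ≤ a5 and a5 ≤ 5, so a4 ≤ 5. But 5 < 6, so no value of a4 works.

Unsatisfiable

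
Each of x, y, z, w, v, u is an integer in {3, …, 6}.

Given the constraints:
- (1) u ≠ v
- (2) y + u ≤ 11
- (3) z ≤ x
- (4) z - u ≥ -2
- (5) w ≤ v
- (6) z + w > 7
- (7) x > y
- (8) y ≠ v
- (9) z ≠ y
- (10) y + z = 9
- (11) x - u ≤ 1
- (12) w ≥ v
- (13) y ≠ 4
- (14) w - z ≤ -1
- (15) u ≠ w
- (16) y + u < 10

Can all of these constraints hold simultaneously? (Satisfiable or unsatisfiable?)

Satisfiable

Try x = 6, y = 3, z = 6, w = 4, v = 4, u = 6.
Check constraint 2: y + u = 9; constraint 4: z - u = 0. The remaining constraints are straightforward to verify.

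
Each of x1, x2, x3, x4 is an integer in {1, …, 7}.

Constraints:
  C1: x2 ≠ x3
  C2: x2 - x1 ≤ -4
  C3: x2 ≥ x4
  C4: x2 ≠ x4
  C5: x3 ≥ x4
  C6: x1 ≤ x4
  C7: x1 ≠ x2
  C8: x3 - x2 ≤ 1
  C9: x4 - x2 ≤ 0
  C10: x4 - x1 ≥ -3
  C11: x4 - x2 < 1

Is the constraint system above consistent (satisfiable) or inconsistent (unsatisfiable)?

Unsatisfiable

Constraints 2, 9, and 10 give x4 − x1 ≥ -3, x1 − x2 ≥ 4, x2 − x4 ≥ 0.
Adding all 3 inequalities: the left sides telescope to 0, and the right sides sum to (-3) + 4 + 0 = 1. So 0 ≥ 1, which is false.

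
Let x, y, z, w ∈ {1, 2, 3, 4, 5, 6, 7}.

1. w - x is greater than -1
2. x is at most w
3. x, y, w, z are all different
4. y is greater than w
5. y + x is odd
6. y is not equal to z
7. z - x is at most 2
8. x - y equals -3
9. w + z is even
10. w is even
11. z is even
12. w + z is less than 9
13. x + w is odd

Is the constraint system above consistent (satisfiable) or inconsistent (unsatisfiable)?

Satisfiable

One satisfying assignment is x = 3, y = 6, z = 2, w = 4.
For the less obvious constraints — constraint 1: w - x = 1; constraint 7: z - x = -1 — and the others hold by inspection.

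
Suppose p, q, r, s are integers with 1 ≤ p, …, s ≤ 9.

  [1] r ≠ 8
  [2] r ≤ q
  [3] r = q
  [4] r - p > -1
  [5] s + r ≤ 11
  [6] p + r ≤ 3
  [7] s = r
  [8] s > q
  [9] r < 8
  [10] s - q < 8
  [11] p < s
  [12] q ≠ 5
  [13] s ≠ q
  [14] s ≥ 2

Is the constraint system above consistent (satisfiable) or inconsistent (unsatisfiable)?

Unsatisfiable

From constraints 3 and 7, s = r = q, so s = q. But constraint 13 says s ≠ q. Contradiction.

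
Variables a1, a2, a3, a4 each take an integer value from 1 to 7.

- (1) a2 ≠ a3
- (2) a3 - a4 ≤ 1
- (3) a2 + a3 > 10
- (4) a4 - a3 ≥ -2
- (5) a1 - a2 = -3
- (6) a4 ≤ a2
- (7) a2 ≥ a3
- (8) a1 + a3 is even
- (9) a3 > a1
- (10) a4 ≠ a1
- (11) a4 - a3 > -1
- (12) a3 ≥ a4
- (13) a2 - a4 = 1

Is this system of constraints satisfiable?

The assignment a1 = 4, a2 = 7, a3 = 6, a4 = 6 works:
  constraint 2 holds since a3 - a4 = 0.
  constraint 3 holds since a2 + a3 = 13.
The rest check out directly.

Satisfiable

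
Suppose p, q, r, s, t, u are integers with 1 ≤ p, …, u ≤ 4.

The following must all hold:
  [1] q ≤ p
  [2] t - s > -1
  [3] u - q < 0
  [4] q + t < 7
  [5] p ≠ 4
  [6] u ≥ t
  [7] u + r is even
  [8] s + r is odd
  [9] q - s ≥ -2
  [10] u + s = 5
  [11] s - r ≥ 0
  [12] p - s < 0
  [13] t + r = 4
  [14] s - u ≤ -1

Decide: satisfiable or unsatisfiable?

Constraints 1, 3, 12, and 14 give u < q, q ≤ p, p < s, s < u. Chaining: u < q ≤ p < s < u, which forces u < u — impossible.

Unsatisfiable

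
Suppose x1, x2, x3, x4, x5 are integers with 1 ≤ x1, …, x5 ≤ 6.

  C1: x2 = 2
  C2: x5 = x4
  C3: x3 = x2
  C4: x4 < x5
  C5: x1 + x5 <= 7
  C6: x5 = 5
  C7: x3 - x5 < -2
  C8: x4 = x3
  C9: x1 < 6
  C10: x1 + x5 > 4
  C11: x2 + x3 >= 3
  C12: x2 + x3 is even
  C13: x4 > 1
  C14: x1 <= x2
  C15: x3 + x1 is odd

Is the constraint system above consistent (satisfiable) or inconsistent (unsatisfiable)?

Constraint 6 fixes x5 = 5 and constraint 1 fixes x2 = 2. Constraints 2, 3, and 8 give x5 = x4 = x3 = x2, so x5 = x2. But 5 ≠ 2 — contradiction.

Unsatisfiable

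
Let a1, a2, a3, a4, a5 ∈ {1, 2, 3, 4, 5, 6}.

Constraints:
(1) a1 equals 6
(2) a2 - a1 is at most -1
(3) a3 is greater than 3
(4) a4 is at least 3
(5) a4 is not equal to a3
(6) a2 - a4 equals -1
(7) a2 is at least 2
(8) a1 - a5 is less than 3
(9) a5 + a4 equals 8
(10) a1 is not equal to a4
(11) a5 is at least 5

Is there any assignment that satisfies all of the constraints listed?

Try a1 = 6, a2 = 2, a3 = 6, a4 = 3, a5 = 5.
Check constraint 2: a2 - a1 = -4; constraint 6: a2 - a4 = -1. The remaining constraints are straightforward to verify.

Satisfiable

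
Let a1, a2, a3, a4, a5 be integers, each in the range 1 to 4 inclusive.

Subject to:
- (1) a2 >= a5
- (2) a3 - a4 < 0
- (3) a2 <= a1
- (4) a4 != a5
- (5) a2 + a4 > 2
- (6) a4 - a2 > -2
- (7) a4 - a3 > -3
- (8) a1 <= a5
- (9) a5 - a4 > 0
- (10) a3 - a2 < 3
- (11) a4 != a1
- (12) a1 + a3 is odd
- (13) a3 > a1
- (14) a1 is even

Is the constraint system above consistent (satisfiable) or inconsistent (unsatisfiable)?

Constraints 1, 2, 3, 9, and 13 give a3 < a4, a4 < a5, a5 ≤ a2, a2 ≤ a1, a1 < a3. Chaining: a3 < a4 < a5 ≤ a2 ≤ a1 < a3, which forces a3 < a3 — impossible.

Unsatisfiable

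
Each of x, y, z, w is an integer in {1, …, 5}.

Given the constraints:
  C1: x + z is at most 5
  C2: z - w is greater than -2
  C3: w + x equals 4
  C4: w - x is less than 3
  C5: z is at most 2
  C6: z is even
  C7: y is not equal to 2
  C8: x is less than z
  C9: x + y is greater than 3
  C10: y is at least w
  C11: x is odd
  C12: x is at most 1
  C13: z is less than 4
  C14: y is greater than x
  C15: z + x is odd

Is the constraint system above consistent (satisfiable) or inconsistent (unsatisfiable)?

Satisfiable

The assignment x = 1, y = 5, z = 2, w = 3 works:
  constraint 1 holds since x + z = 3.
  constraint 2 holds since z - w = -1.
The rest check out directly.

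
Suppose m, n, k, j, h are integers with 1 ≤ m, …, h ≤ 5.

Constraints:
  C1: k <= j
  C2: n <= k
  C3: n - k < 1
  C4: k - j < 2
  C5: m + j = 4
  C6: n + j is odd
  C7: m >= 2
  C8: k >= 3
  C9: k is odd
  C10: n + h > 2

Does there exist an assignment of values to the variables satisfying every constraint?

Unsatisfiable

From constraint 7: m ≥ 2. From constraints 1 and 8: j ≥ k ≥ 3. Hence m + j ≥ 5. But constraint 5 requires m + j = 4, and 4 < 5. Contradiction.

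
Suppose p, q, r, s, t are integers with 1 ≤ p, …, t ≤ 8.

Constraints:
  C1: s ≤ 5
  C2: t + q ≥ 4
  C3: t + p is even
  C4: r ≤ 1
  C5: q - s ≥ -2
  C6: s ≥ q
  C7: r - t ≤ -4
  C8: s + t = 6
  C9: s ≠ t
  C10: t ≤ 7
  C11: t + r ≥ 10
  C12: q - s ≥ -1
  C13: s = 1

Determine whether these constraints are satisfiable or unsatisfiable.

From constraint 10: t ≤ 7. From constraint 4: r ≤ 1. Hence t + r ≤ 8. But constraint 11 requires t + r ≥ 10, and 10 > 8. Contradiction.

Unsatisfiable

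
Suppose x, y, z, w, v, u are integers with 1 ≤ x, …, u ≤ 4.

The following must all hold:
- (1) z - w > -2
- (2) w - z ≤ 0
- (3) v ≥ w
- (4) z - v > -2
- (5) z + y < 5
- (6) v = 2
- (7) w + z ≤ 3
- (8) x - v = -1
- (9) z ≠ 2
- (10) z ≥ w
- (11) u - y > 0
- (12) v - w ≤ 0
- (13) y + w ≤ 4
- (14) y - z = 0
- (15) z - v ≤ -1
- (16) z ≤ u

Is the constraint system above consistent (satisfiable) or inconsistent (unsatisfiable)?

Constraints 2, 12, and 15 give w − v ≥ 0, v − z ≥ 1, z − w ≥ 0.
Adding all 3 inequalities: the left sides telescope to 0, and the right sides sum to 0 + 1 + 0 = 1. So 0 ≥ 1, which is false.

Unsatisfiable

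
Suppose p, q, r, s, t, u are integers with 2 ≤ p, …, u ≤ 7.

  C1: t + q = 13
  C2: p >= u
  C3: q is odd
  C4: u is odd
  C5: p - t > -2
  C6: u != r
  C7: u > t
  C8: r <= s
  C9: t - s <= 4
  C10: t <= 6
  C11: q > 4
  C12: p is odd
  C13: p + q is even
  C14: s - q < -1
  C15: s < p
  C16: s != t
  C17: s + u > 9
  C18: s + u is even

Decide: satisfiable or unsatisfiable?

The assignment p = 7, q = 7, r = 5, s = 5, t = 6, u = 7 works:
  constraint 1 holds since t + q = 13.
  constraint 5 holds since p - t = 1.
  constraint 9 holds since t - s = 1.
The rest check out directly.

Satisfiable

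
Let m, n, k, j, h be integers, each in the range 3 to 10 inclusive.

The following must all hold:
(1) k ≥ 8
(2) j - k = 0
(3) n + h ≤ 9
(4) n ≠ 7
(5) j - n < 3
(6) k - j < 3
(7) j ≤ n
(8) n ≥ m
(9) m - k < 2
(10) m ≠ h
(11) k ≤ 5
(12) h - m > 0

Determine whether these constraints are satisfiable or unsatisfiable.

From constraint 1: k ≥ 8. From constraint 11: k ≤ 5. But 5 < 8, so no value of k works.

Unsatisfiable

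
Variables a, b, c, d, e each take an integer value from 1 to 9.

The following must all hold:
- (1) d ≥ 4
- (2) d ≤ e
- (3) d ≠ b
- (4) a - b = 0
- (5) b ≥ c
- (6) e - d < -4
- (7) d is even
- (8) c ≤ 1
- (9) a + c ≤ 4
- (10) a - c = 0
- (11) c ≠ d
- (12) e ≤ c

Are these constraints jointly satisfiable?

From constraints 1 and 2: e ≥ d and d ≥ 4, so e ≥ 4. From constraints 8 and 12: e ≤ c and c ≤ 1, so e ≤ 1. But 1 < 4, so no value of e works.

Unsatisfiable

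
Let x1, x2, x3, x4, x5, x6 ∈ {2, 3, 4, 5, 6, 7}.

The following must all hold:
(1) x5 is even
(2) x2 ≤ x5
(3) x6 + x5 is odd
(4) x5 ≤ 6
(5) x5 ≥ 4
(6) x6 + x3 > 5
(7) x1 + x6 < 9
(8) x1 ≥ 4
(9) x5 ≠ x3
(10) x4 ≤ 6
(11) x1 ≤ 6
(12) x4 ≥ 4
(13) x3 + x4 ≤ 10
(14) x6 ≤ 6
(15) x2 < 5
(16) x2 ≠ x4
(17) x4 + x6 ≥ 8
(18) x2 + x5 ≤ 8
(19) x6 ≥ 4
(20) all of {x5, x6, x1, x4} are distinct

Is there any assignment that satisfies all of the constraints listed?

Unsatisfiable

Constraints 4, 5, 8, 10, 11, 12, 14, and 19 confine each of x5, x6, x1, x4 to the 3 values {4, …, 6}.
Constraint 20 requires all 4 of them to be distinct, but only 3 values are available — impossible by the pigeonhole principle.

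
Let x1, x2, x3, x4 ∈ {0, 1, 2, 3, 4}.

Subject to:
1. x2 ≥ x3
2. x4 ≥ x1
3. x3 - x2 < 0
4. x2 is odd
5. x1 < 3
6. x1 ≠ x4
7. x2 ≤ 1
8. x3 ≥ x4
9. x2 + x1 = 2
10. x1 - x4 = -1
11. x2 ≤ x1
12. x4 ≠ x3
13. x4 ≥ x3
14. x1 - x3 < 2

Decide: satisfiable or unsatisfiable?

Unsatisfiable

Constraints 2, 3, 8, and 11 give x1 ≤ x4, x4 ≤ x3, x3 < x2, x2 ≤ x1. Chaining: x1 ≤ x4 ≤ x3 < x2 ≤ x1, which forces x1 < x1 — impossible.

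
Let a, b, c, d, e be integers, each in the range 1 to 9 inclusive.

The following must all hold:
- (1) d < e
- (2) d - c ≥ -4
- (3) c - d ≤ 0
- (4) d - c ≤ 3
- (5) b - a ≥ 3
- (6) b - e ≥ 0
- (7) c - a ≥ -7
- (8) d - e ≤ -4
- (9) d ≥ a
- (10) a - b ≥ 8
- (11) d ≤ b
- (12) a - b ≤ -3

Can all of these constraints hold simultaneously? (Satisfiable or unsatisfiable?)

Unsatisfiable

Constraints 2, 6, 7, 8, and 10 give b − e ≥ 0, e − d ≥ 4, d − c ≥ -4, c − a ≥ -7, a − b ≥ 8.
Adding all 5 inequalities: the left sides telescope to 0, and the right sides sum to 0 + 4 + (-4) + (-7) + 8 = 1. So 0 ≥ 1, which is false.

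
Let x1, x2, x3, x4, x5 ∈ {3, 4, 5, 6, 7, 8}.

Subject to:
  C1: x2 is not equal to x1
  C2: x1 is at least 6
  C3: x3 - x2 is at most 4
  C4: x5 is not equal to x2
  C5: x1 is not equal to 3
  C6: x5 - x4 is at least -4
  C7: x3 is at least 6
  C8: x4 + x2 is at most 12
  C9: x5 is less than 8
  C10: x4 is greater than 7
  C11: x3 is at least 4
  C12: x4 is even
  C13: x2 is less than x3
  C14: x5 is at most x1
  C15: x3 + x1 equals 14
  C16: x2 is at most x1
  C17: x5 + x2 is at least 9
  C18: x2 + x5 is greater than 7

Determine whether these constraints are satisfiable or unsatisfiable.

One satisfying assignment is x1 = 7, x2 = 3, x3 = 7, x4 = 8, x5 = 7.
For the less obvious constraints — constraint 3: x3 - x2 = 4; constraint 6: x5 - x4 = -1 — and the others hold by inspection.

Satisfiable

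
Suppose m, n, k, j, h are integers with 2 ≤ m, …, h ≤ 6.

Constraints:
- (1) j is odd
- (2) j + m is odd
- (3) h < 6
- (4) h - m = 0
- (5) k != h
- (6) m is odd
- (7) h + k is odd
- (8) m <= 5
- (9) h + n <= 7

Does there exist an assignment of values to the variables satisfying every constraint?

Unsatisfiable

Constraint 1 makes j odd and constraint 6 makes m odd, so j + m must be even. Constraint 2 says j + m is odd — contradiction.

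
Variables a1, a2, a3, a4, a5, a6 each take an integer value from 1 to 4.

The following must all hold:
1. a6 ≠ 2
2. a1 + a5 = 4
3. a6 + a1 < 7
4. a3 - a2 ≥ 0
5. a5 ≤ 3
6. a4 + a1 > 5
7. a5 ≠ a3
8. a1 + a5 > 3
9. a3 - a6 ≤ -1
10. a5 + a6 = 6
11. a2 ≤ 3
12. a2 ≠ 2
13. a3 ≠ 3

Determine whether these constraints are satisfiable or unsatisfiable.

The assignment a1 = 2, a2 = 1, a3 = 1, a4 = 4, a5 = 2, a6 = 4 works:
  constraint 2 holds since a1 + a5 = 4.
  constraint 3 holds since a6 + a1 = 6.
The rest check out directly.

Satisfiable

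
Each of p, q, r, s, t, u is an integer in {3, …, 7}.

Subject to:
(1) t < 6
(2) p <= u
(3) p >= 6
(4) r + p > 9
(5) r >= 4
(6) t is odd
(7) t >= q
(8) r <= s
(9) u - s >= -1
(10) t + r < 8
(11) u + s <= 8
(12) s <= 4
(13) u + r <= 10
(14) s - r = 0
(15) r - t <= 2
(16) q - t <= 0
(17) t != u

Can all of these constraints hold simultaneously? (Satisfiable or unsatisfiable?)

Unsatisfiable

From constraints 2 and 3: u ≥ p ≥ 6. From constraints 5 and 8: s ≥ r ≥ 4. Hence u + s ≥ 10. But constraint 11 requires u + s ≤ 8, and 8 < 10. Contradiction.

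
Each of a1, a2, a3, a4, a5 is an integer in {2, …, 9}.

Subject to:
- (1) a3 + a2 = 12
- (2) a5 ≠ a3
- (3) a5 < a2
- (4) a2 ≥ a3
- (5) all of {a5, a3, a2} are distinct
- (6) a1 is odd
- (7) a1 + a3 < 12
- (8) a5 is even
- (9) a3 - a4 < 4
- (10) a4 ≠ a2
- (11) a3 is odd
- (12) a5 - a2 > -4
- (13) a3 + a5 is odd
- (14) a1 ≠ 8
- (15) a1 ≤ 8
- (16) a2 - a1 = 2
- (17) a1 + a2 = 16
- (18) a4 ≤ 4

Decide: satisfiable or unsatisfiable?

Satisfiable

Setting (a1, a2, a3, a4, a5) = (7, 9, 3, 2, 6) satisfies everything: constraint 1: a3 + a2 = 12; constraint 7: a1 + a3 = 10, and the others follow.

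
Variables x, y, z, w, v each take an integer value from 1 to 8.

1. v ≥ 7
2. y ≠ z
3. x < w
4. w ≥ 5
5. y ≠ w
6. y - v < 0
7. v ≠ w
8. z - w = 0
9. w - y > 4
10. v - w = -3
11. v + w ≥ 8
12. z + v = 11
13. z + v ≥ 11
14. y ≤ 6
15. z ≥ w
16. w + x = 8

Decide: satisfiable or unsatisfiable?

From constraints 4 and 15: z ≥ w ≥ 5. From constraint 1: v ≥ 7. Hence z + v ≥ 12. But constraint 12 requires z + v = 11, and 11 < 12. Contradiction.

Unsatisfiable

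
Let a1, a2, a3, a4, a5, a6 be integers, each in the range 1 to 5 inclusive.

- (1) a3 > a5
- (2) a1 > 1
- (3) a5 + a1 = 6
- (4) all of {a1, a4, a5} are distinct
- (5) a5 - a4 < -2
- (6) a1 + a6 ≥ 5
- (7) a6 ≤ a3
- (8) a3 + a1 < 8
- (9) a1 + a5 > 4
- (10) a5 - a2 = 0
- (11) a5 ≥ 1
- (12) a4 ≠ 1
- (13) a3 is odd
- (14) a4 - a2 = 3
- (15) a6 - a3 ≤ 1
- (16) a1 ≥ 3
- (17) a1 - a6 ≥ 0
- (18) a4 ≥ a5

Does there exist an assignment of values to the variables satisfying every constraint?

Satisfiable

One satisfying assignment is a1 = 4, a2 = 2, a3 = 3, a4 = 5, a5 = 2, a6 = 2.
For the less obvious constraints — constraint 3: a5 + a1 = 6; constraint 5: a5 - a4 = -3 — and the others hold by inspection.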